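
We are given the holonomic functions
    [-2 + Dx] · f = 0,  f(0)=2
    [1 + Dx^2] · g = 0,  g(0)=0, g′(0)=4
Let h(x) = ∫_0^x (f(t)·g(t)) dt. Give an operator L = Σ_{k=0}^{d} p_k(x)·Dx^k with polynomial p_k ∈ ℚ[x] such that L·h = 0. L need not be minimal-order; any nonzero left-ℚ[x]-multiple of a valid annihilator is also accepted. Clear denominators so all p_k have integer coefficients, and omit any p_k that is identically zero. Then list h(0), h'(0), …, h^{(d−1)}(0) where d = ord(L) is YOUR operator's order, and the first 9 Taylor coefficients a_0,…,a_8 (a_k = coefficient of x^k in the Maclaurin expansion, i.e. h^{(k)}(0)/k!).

f: a_k = 2, 4, 4, 8/3, 4/3, 8/15, 8/45, 16/315, 4/315, …
g: a_k = 0, 4, 0, -2/3, 0, 1/30, 0, -1/1260, 0, …
Sym-product of L_f,L_g gives L₀ (≤ ord 2).
∫: right-multiply L₀ by Dx.
L = 5·Dx - 4·Dx^2 + Dx^3  (order 3).
h: a_k = 0, 0, 4, 16/3, 11/3, 8/5, 41/90, 22/315, -29/5040, …
ICs: h(0) = 0, h′(0) = 0, h′′(0) = 8.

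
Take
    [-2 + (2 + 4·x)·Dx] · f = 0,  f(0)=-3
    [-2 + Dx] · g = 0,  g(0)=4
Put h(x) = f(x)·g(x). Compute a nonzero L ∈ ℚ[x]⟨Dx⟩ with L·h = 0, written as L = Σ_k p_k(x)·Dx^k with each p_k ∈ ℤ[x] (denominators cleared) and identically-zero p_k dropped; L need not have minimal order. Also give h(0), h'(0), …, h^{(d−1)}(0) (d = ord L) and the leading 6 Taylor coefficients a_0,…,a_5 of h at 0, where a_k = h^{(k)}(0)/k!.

L = (-3 - 4·x) + (1 + 2·x)·Dx  (order 1).
h: a_k = -12, -36, -42, -34, -33/2, -107/10, …
ICs: h(0) = -12.

f: a_k = -3, -3, 3/2, -3/2, 15/8, -21/8, …
g: a_k = 4, 8, 8, 16/3, 8/3, 16/15, …
L₀ := L_f ⊗_s L_g (sym. prod.), ord ≤ 1.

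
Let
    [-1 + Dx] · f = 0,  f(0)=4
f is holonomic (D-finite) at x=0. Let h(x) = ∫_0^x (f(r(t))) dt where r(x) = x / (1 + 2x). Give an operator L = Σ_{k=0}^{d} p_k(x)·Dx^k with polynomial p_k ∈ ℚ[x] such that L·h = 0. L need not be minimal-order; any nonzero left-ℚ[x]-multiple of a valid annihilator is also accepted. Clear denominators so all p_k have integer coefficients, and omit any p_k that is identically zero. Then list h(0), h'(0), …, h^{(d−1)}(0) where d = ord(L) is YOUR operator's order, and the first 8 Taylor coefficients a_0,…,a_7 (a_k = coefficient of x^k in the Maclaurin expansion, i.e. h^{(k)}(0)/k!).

f: a_k = 4, 4, 2, 2/3, 1/6, 1/30, 1/180, 1/1260, …
h₀=f(r): pull back L_f along r ⇒ L₀.
Integrate: L := L₀·Dx.
L = -Dx + (1 + 4·x + 4·x^2)·Dx^2  (order 2).
h: a_k = 0, 4, 2, -2, 13/6, -71/30, 49/20, -2699/1260, …
ICs: h(0) = 0, h′(0) = 4.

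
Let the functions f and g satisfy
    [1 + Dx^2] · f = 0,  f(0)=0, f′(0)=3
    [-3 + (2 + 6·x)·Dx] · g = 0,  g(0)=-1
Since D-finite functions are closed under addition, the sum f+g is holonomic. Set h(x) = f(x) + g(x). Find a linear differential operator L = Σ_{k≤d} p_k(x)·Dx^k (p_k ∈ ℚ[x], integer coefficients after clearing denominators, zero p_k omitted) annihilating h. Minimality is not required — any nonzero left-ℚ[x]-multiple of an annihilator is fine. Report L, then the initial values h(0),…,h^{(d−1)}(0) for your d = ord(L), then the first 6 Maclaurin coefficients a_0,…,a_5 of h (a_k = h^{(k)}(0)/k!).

f: a_k = 0, 3, 0, -1/2, 0, 1/40, …
g: a_k = -1, -3/2, 9/8, -27/16, 405/128, -1701/256, …
f+g: L₀ = lclm(L_f,L_g), ord ≤ 2+1.
L = (-93 - 72·x - 108·x^2) + (-10 + 18·x + 216·x^2 + 216·x^3)·Dx + (-93 - 72·x - 108·x^2)·Dx^2 + (-10 + 18·x + 216·x^2 + 216·x^3)·Dx^3  (order 3).
h: a_k = -1, 3/2, 9/8, -35/16, 405/128, -8473/1280, …
ICs: h(0) = -1, h′(0) = 3/2, h′′(0) = 9/4.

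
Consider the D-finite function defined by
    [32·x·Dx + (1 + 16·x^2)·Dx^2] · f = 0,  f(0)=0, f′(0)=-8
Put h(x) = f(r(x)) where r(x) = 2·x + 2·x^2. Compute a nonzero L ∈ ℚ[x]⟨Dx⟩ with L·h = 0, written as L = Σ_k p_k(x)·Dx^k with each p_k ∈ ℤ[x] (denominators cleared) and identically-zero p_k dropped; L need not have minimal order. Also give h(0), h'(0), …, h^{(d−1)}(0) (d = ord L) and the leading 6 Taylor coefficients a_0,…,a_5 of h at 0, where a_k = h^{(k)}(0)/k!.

L = (-2 + 128·x + 512·x^2 + 768·x^3 + 384·x^4)·Dx + (1 + 2·x + 64·x^2 + 256·x^3 + 320·x^4 + 128·x^5)·Dx^2  (order 2).
h: a_k = 0, -16, -16, 1024/3, 1024, -60416/5, …
ICs: h(0) = 0, h′(0) = -16.

f: a_k = 0, -8, 0, 128/3, 0, -2048/5, …
L₀ from L_f via x↦r, Dx↦r'^{-1}Dx.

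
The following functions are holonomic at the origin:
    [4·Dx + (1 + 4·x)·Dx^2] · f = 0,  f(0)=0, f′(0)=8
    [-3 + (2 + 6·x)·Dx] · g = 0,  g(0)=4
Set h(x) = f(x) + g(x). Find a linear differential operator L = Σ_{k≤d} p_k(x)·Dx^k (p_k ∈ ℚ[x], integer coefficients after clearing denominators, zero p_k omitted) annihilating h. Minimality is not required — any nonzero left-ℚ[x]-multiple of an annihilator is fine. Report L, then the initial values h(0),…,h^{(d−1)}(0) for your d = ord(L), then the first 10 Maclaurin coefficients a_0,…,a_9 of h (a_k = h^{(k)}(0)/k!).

f: a_k = 0, 8, -16, 128/3, -128, 2048/5, -4096/3, 32768/7, -16384, 524288/9, …
g: a_k = 4, 6, -9/2, 27/4, -405/32, 1701/64, -15309/256, 72171/512, -2814669/8192, 14073345/16384, …
L₀ := lclm(L_f,L_g); ord L₀ ≤ 2+1.
L = (84 + 144·x)·Dx + (101 + 552·x + 720·x^2)·Dx^2 + (10 + 94·x + 288·x^2 + 288·x^3)·Dx^3  (order 3).
h: a_k = 4, 14, -41/2, 593/12, -4501/32, 139577/320, -1094503/768, 17282413/3584, -137032397/8192, 8716594697/147456, …
ICs: h(0) = 4, h′(0) = 14, h′′(0) = -41.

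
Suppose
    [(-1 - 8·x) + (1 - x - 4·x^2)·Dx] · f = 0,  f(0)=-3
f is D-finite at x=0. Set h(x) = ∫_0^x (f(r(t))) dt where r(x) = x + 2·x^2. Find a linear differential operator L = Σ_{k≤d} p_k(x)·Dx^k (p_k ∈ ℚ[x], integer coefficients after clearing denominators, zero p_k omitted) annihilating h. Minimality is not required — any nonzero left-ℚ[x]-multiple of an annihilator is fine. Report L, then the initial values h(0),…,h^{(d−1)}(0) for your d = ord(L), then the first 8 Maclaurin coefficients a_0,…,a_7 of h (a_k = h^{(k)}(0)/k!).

L = (1 + 12·x + 48·x^2 + 64·x^3)·Dx + (-1 + x + 6·x^2 + 16·x^3 + 16·x^4)·Dx^2  (order 2).
h: a_k = 0, -3, -3/2, -7, -87/4, -309/5, -405/2, -4797/7, …
ICs: h(0) = 0, h′(0) = -3.

f: a_k = -3, -3, -15, -27, -87, -195, -543, -1323, …
h₀=f(r): pull back L_f along r ⇒ L₀.
h=∫₀ˣh₀: take L = L₀·Dx.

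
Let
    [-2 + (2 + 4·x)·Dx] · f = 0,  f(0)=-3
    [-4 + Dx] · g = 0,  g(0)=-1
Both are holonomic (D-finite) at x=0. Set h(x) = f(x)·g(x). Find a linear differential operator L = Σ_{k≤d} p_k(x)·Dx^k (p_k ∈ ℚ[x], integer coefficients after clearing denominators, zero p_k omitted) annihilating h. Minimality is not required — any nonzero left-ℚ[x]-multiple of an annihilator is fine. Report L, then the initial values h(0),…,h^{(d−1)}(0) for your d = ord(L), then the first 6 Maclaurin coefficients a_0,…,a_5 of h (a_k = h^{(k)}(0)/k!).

f: a_k = -3, -3, 3/2, -3/2, 15/8, -21/8, …
g: a_k = -1, -4, -8, -32/3, -32/3, -128/15, …
L₀ := L_f ⊗_s L_g (sym. prod.), ord ≤ 1.
L = (-5 - 8·x) + (1 + 2·x)·Dx  (order 1).
h: a_k = 3, 15, 69/2, 103/2, 449/8, 1949/40, …
ICs: h(0) = 3.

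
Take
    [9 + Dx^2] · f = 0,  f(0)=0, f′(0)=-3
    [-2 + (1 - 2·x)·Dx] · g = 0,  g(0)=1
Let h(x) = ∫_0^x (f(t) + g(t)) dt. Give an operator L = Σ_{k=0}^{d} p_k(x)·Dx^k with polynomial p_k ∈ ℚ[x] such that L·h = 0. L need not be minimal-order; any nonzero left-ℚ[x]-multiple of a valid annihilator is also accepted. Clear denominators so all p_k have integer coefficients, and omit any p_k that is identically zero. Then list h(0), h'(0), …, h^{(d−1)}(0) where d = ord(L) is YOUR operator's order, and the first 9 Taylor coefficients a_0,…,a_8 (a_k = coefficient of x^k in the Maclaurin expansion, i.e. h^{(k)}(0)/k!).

L = (-594 + 648·x - 648·x^2)·Dx + (153 - 630·x + 972·x^2 - 648·x^3)·Dx^2 + (-66 + 72·x - 72·x^2)·Dx^3 + (17 - 70·x + 108·x^2 - 72·x^3)·Dx^4  (order 4).
h: a_k = 0, 1, -1/2, 4/3, 25/8, 16/5, 1199/240, 64/7, 71923/4480, …
ICs: h(0) = 0, h′(0) = 1, h′′(0) = -1, h′′′(0) = 8.

f: a_k = 0, -3, 0, 9/2, 0, -81/40, 0, 243/560, 0, …
g: a_k = 1, 2, 4, 8, 16, 32, 64, 128, 256, …
f+g: L₀ = lclm(L_f,L_g), ord ≤ 2+1.
∫: right-multiply L₀ by Dx.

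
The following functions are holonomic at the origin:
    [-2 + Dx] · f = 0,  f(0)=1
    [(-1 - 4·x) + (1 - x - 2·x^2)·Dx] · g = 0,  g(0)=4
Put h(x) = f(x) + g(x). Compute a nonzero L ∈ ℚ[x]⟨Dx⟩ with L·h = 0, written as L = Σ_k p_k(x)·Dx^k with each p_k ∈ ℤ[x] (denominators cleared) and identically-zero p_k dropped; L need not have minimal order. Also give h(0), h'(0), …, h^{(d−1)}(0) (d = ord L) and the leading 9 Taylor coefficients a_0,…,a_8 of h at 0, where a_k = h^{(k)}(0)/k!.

L = (8 + 12·x + 72·x^2 + 32·x^3) + (-2 - 20·x - 36·x^2 + 16·x^3 + 16·x^4)·Dx + (-1 + 7·x - 16·x^3 - 8·x^4)·Dx^2  (order 2).
h: a_k = 5, 6, 14, 64/3, 134/3, 1264/15, 7744/45, 107108/315, 215462/315, …
ICs: h(0) = 5, h′(0) = 6.

f: a_k = 1, 2, 2, 4/3, 2/3, 4/15, 4/45, 8/315, 2/315, …
g: a_k = 4, 4, 12, 20, 44, 84, 172, 340, 684, …
L₀ := lclm(L_f,L_g); ord L₀ ≤ 1+1.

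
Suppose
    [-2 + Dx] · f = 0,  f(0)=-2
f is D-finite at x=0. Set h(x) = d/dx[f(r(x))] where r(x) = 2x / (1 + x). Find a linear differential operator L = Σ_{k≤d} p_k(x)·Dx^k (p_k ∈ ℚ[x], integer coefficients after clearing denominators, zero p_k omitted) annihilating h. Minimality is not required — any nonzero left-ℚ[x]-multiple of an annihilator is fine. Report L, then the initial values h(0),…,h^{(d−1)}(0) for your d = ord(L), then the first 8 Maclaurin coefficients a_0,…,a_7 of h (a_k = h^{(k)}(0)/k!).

L = (2 - 2·x) + (-1 - 2·x - x^2)·Dx  (order 1).
h: a_k = -8, -16, 8, 32/3, -56/3, 176/15, 136/45, -5056/315, …
ICs: h(0) = -8.

f: a_k = -2, -4, -4, -8/3, -4/3, -8/15, -8/45, -16/315, …
Change of var in L_f (x↦r) gives L₀.
h=h₀': d/dx-closure on L₀ ⇒ L.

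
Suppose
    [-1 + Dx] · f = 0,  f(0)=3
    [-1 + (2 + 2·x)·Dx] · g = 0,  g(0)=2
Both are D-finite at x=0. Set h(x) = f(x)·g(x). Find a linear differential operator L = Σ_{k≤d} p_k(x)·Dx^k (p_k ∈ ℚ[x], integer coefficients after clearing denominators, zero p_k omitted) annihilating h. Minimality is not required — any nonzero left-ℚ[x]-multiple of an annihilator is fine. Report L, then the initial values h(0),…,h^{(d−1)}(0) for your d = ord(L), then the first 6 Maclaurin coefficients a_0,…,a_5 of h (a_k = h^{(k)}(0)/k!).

L = (-3 - 2·x) + (2 + 2·x)·Dx  (order 1).
h: a_k = 6, 9, 21/4, 17/8, 33/64, 107/640, …
ICs: h(0) = 6.

f: a_k = 3, 3, 3/2, 1/2, 1/8, 1/40, …
g: a_k = 2, 1, -1/4, 1/8, -5/64, 7/128, …
h₀=f·g: eliminate ⇒ L₀, order ≤ 1·1.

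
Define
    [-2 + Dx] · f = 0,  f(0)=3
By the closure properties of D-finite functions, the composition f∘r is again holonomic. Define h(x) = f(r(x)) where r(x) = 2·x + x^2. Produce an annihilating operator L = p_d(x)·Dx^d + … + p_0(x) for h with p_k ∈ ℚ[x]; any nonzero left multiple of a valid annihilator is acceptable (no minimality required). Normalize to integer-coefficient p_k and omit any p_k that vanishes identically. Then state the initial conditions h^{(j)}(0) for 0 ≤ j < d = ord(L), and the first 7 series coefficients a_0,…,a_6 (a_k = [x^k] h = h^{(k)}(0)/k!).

f: a_k = 3, 6, 6, 4, 2, 4/5, 4/15, …
h₀=f(r): pull back L_f along r ⇒ L₀.
L = (-4 - 4·x) + Dx  (order 1).
h: a_k = 3, 12, 30, 56, 86, 568/5, 1996/15, …
ICs: h(0) = 3.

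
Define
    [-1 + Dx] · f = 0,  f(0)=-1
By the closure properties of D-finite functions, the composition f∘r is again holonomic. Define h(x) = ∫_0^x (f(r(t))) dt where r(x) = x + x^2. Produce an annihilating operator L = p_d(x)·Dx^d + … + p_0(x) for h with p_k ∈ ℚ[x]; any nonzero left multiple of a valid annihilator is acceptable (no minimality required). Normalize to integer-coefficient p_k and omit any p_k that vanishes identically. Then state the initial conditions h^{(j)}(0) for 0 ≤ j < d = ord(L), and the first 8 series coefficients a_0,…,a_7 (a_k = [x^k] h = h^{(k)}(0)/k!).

f: a_k = -1, -1, -1/2, -1/6, -1/24, -1/120, -1/720, -1/5040, …
Change of var in L_f (x↦r) gives L₀.
h=∫h₀ ⇒ L = L₀·Dx.
L = (-1 - 2·x)·Dx + Dx^2  (order 2).
h: a_k = 0, -1, -1/2, -1/2, -7/24, -5/24, -9/80, -331/5040, …
ICs: h(0) = 0, h′(0) = -1.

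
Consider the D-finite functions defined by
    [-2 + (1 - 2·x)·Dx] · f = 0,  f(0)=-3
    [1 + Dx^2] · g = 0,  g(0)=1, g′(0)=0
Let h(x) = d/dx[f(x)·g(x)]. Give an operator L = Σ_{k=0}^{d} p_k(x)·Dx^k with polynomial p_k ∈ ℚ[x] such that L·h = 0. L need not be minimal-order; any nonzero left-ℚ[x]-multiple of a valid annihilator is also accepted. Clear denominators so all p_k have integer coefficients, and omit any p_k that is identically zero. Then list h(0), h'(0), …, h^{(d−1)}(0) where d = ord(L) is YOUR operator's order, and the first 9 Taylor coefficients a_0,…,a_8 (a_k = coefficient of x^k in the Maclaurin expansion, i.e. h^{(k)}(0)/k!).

L = (-7 - 4·x + 4·x^2) + (-4 + 8·x)·Dx + (1 - 4·x + 4·x^2)·Dx^2  (order 2).
h: a_k = -6, -21, -63, -337/2, -1685/4, -40439/40, -283073/120, -9058337/1680, -27175011/2240, …
ICs: h(0) = -6, h′(0) = -21.

f: a_k = -3, -6, -12, -24, -48, -96, -192, -384, -768, …
g: a_k = 1, 0, -1/2, 0, 1/24, 0, -1/720, 0, 1/40320, …
h₀=f·g: eliminate ⇒ L₀, order ≤ 1·2.
h₀' ⇒ L via d/dx closure of L₀.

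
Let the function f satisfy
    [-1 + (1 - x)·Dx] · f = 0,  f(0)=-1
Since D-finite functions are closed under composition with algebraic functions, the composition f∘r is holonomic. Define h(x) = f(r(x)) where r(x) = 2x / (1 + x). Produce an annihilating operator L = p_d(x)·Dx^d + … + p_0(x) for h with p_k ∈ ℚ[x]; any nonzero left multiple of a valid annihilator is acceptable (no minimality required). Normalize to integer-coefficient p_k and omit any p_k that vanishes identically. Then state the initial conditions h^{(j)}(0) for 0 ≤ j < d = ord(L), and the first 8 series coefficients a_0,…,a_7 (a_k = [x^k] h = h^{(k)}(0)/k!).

f: a_k = -1, -1, -1, -1, -1, -1, -1, -1, …
h₀=f(r): pull back L_f along r ⇒ L₀.
L = 2 + (-1 + x^2)·Dx  (order 1).
h: a_k = -1, -2, -2, -2, -2, -2, -2, -2, …
ICs: h(0) = -1.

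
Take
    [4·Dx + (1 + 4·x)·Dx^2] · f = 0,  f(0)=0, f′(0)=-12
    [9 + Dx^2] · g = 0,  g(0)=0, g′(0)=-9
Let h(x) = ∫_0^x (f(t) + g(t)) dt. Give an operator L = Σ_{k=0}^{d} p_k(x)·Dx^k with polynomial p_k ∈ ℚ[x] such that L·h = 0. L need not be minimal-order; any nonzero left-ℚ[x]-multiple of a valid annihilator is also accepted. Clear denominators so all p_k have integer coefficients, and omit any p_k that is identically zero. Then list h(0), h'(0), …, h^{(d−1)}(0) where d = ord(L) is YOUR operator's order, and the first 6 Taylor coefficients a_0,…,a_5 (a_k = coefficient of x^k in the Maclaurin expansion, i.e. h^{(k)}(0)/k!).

f: a_k = 0, -12, 24, -64, 192, -3072/5, …
g: a_k = 0, -9, 0, 27/2, 0, -243/40, …
Weyl lclm of L_f,L_g ⇒ L₀ (ord ≤ 4).
∫: right-multiply L₀ by Dx.
L = (3780 + 2592·x + 5184·x^2)·Dx^2 + (369 + 2124·x + 3888·x^2 + 5184·x^3)·Dx^3 + (420 + 288·x + 576·x^2)·Dx^4 + (41 + 236·x + 432·x^2 + 576·x^3)·Dx^5  (order 5).
h: a_k = 0, 0, -21/2, 8, -101/8, 192/5, …
ICs: h(0) = 0, h′(0) = 0, h′′(0) = -21, h′′′(0) = 48, h′′′′(0) = -303.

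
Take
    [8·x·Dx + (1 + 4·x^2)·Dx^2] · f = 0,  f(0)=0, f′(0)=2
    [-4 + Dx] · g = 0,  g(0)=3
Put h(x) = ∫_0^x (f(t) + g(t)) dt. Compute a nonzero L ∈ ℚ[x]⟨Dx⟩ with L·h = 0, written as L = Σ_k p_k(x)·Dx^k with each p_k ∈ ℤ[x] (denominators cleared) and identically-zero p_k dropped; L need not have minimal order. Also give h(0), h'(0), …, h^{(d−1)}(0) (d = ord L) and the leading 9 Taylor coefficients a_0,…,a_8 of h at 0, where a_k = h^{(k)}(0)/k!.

L = (8 - 32·x - 96·x^2 - 128·x^3)·Dx^2 + (-6 - 8·x^2 - 64·x^4)·Dx^3 + (1 + 2·x + 8·x^2 + 8·x^3 + 16·x^4)·Dx^4  (order 4).
h: a_k = 0, 3, 7, 8, 22/3, 32/5, 16/3, 256/105, -16/15, …
ICs: h(0) = 0, h′(0) = 3, h′′(0) = 14, h′′′(0) = 48.

f: a_k = 0, 2, 0, -8/3, 0, 32/5, 0, -128/7, 0, …
g: a_k = 3, 12, 24, 32, 32, 128/5, 256/15, 1024/105, 512/105, …
Weyl lclm of L_f,L_g ⇒ L₀ (ord ≤ 3).
h=∫₀ˣh₀: take L = L₀·Dx.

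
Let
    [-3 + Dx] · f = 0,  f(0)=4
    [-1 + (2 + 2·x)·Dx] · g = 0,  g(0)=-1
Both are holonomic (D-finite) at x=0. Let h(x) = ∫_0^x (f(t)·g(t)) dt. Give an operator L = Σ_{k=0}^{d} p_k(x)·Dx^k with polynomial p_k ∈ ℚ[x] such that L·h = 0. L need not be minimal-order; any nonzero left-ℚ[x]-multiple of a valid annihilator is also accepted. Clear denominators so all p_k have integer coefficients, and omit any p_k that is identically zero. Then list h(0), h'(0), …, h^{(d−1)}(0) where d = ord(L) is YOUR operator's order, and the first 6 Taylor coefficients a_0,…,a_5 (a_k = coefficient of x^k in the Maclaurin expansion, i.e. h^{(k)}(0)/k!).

L = (-7 - 6·x)·Dx + (2 + 2·x)·Dx^2  (order 2).
h: a_k = 0, -4, -7, -47/6, -103/16, -667/160, …
ICs: h(0) = 0, h′(0) = -4.

f: a_k = 4, 12, 18, 18, 27/2, 81/10, …
g: a_k = -1, -1/2, 1/8, -1/16, 5/128, -7/256, …
f·g: L₀ = L_f ⊗_s L_g, ord ≤ 1·1.
∫: right-multiply L₀ by Dx.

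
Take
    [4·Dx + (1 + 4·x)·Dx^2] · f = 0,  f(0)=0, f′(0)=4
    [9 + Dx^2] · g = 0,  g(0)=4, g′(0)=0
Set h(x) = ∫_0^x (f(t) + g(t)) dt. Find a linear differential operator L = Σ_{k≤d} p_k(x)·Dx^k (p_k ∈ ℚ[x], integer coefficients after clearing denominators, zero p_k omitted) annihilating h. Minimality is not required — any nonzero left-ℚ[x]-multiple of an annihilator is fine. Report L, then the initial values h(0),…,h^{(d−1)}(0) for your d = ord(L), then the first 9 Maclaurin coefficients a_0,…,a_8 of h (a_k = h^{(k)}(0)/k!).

L = (3780 + 2592·x + 5184·x^2)·Dx^2 + (369 + 2124·x + 3888·x^2 + 5184·x^3)·Dx^3 + (420 + 288·x + 576·x^2)·Dx^4 + (41 + 236·x + 432·x^2 + 576·x^3)·Dx^5  (order 5).
h: a_k = 0, 4, 2, -26/3, 16/3, -101/10, 512/15, -41203/420, 2048/7, …
ICs: h(0) = 0, h′(0) = 4, h′′(0) = 4, h′′′(0) = -52, h′′′′(0) = 128.

f: a_k = 0, 4, -8, 64/3, -64, 1024/5, -2048/3, 16384/7, -8192, …
g: a_k = 4, 0, -18, 0, 27/2, 0, -81/20, 0, 729/1120, …
f+g: L₀ = lclm(L_f,L_g), ord ≤ 2+2.
h=∫h₀ ⇒ L = L₀·Dx.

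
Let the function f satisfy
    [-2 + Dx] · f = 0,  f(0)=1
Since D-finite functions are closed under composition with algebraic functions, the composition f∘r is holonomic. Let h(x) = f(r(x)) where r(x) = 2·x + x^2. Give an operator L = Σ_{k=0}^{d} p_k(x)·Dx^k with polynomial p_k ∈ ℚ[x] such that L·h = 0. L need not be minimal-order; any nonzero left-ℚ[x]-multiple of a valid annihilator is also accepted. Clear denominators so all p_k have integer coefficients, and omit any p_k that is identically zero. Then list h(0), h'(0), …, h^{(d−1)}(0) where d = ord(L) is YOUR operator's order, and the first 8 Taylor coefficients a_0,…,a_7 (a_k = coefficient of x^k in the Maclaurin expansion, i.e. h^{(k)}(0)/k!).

L = (-4 - 4·x) + Dx  (order 1).
h: a_k = 1, 4, 10, 56/3, 86/3, 568/15, 1996/45, 2960/63, …
ICs: h(0) = 1.

f: a_k = 1, 2, 2, 4/3, 2/3, 4/15, 4/45, 8/315, …
Substitute x→r, Dx→(1/r')Dx; clear ⇒ L₀.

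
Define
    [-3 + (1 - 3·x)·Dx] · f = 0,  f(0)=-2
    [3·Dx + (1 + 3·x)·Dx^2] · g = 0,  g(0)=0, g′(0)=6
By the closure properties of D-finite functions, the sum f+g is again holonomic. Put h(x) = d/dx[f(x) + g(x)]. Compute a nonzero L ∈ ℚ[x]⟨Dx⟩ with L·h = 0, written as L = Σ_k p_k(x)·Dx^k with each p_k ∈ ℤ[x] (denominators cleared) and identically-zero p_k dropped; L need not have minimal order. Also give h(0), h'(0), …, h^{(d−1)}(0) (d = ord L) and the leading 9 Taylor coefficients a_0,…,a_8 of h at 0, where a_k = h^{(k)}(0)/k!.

f: a_k = -2, -6, -18, -54, -162, -486, -1458, -4374, -13122, …
g: a_k = 0, 6, -9, 18, -81/2, 486/5, -243, 4374/7, -6561/4, …
Sum ⇒ L₀ = lclm(L_f,L_g) in ℚ(x)⟨Dx⟩.
h₀' ⇒ L via d/dx closure of L₀.
L = (30 + 18·x) + (4 + 48·x + 36·x^2)·Dx + (-1 - x + 9·x^2 + 9·x^3)·Dx^2  (order 2).
h: a_k = 0, -54, -108, -810, -1944, -10206, -26244, -118098, -314928, …
ICs: h(0) = 0, h′(0) = -54.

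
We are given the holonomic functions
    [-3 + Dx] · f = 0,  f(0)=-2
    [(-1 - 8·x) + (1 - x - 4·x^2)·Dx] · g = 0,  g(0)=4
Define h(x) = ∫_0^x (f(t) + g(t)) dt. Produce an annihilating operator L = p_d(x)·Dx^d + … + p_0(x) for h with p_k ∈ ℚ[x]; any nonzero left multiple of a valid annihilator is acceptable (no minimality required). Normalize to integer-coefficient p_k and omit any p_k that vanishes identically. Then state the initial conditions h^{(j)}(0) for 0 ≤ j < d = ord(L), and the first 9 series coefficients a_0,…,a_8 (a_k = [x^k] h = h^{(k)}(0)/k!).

L = (21 + 9·x + 396·x^2 + 288·x^3)·Dx + (-1 - 42·x - 159·x^2 + 72·x^3 + 144·x^4)·Dx^2 + (-2 + 13·x + 9·x^2 - 56·x^3 - 48·x^4)·Dx^3  (order 3).
h: a_k = 0, 2, -1, 11/3, 27/4, 437/20, 5119/120, 28879/280, 493677/2240, …
ICs: h(0) = 0, h′(0) = 2, h′′(0) = -2.

f: a_k = -2, -6, -9, -9, -27/4, -81/20, -81/40, -243/280, -729/2240, …
g: a_k = 4, 4, 20, 36, 116, 260, 724, 1764, 4660, …
f+g: L₀ = lclm(L_f,L_g), ord ≤ 1+1.
h=∫₀ˣh₀: take L = L₀·Dx.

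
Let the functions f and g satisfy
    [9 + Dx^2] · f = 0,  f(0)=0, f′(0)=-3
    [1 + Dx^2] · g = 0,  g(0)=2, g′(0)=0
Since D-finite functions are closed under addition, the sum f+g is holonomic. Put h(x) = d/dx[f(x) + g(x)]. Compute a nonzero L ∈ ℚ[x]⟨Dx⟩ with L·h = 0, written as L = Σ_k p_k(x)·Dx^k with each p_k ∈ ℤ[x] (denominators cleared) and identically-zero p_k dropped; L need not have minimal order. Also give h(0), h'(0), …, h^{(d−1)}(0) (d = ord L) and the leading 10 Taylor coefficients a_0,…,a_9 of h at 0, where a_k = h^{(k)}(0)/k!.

f: a_k = 0, -3, 0, 9/2, 0, -81/40, 0, 243/560, 0, -243/4480, …
g: a_k = 2, 0, -1, 0, 1/12, 0, -1/360, 0, 1/20160, 0, …
L₀ := lclm(L_f,L_g); ord L₀ ≤ 2+2.
h=h₀': d/dx-closure on L₀ ⇒ L.
L = 9 + 10·Dx^2 + Dx^4  (order 4).
h: a_k = -3, -2, 27/2, 1/3, -81/8, -1/60, 243/80, 1/2520, -2187/4480, -1/181440, …
ICs: h(0) = -3, h′(0) = -2, h′′(0) = 27, h′′′(0) = 2.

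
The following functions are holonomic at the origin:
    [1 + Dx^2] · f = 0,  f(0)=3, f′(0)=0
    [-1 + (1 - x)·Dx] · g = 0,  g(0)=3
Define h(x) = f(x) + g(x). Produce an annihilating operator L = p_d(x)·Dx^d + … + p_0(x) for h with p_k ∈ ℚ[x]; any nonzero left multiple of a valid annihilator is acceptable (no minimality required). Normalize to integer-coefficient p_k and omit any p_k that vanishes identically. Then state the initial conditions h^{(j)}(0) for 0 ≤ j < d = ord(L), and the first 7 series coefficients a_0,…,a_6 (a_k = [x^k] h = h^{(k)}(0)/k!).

f: a_k = 3, 0, -3/2, 0, 1/8, 0, -1/240, …
g: a_k = 3, 3, 3, 3, 3, 3, 3, …
L₀ := lclm(L_f,L_g); ord L₀ ≤ 2+1.
L = (-7 + 2·x - x^2) + (3 - 5·x + 3·x^2 - x^3)·Dx + (-7 + 2·x - x^2)·Dx^2 + (3 - 5·x + 3·x^2 - x^3)·Dx^3  (order 3).
h: a_k = 6, 3, 3/2, 3, 25/8, 3, 719/240, …
ICs: h(0) = 6, h′(0) = 3, h′′(0) = 3.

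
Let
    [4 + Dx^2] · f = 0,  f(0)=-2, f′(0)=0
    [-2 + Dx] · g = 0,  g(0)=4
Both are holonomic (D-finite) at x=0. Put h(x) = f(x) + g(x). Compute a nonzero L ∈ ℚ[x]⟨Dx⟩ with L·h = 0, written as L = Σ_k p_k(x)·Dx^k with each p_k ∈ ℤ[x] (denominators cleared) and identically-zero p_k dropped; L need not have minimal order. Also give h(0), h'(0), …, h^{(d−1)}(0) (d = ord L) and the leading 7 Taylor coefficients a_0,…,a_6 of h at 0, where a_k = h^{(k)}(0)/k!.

L = -8 + 4·Dx - 2·Dx^2 + Dx^3  (order 3).
h: a_k = 2, 8, 12, 16/3, 4/3, 16/15, 8/15, …
ICs: h(0) = 2, h′(0) = 8, h′′(0) = 24.

f: a_k = -2, 0, 4, 0, -4/3, 0, 8/45, …
g: a_k = 4, 8, 8, 16/3, 8/3, 16/15, 16/45, …
L₀ := lclm(L_f,L_g); ord L₀ ≤ 2+1.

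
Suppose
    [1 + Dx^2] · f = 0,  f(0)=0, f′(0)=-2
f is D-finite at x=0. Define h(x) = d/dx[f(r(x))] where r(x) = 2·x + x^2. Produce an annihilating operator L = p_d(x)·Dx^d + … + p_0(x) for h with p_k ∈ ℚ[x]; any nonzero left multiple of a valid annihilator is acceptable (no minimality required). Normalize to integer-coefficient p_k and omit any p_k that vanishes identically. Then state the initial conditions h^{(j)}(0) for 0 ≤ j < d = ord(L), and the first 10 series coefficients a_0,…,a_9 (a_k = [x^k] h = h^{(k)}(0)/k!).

f: a_k = 0, -2, 0, 1/3, 0, -1/60, 0, 1/2520, 0, -1/181440, …
Change of var in L_f (x↦r) gives L₀.
Derive L from L₀ (diff closure).
L = (7 + 16·x + 24·x^2 + 16·x^3 + 4·x^4) + (-3 - 3·x)·Dx + (1 + 2·x + x^2)·Dx^2  (order 2).
h: a_k = -4, -4, 8, 16, 22/3, -6, -404/45, -176/45, 551/630, 27/14, …
ICs: h(0) = -4, h′(0) = -4.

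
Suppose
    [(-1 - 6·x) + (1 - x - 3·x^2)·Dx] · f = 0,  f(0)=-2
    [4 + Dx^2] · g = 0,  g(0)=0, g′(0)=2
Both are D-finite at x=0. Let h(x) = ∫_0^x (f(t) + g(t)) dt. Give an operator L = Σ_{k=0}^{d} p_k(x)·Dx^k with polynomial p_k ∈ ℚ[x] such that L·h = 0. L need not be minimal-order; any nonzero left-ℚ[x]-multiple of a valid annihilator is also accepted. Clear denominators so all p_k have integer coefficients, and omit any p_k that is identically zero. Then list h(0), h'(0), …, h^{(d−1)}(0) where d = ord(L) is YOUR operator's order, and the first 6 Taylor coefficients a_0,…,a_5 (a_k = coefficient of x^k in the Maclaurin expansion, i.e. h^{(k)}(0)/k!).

f: a_k = -2, -2, -8, -14, -38, -80, …
g: a_k = 0, 2, 0, -4/3, 0, 4/15, …
L₀ := lclm(L_f,L_g); ord L₀ ≤ 1+2.
Integrate: L := L₀·Dx.
L = (92 + 608·x + 512·x^2 + 1104·x^3 + 360·x^4 + 432·x^5)·Dx + (-24 + 4·x + 24·x^2 + 80·x^3 + 180·x^4 + 216·x^5 + 216·x^6)·Dx^2 + (23 + 152·x + 128·x^2 + 276·x^3 + 90·x^4 + 108·x^5)·Dx^3 + (-6 + x + 6·x^2 + 20·x^3 + 45·x^4 + 54·x^5 + 54·x^6)·Dx^4  (order 4).
h: a_k = 0, -2, 0, -8/3, -23/6, -38/5, …
ICs: h(0) = 0, h′(0) = -2, h′′(0) = 0, h′′′(0) = -16.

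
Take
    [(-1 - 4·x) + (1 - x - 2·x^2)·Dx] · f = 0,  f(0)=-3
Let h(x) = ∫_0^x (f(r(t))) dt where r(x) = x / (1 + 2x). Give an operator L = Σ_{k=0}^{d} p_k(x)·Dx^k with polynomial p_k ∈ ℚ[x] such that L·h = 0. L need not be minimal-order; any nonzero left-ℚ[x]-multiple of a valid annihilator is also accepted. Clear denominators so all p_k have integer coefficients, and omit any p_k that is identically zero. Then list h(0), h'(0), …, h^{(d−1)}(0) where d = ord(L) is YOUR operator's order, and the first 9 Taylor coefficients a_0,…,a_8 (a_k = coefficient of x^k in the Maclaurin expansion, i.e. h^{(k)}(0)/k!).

L = (-1 - 6·x)·Dx + (1 + 5·x + 6·x^2)·Dx^2  (order 2).
h: a_k = 0, -3, -3/2, -1, 9/4, -27/5, 27/2, -243/7, 729/8, …
ICs: h(0) = 0, h′(0) = -3.

f: a_k = -3, -3, -9, -15, -33, -63, -129, -255, -513, …
h₀=f(r): pull back L_f along r ⇒ L₀.
h=∫₀ˣh₀: take L = L₀·Dx.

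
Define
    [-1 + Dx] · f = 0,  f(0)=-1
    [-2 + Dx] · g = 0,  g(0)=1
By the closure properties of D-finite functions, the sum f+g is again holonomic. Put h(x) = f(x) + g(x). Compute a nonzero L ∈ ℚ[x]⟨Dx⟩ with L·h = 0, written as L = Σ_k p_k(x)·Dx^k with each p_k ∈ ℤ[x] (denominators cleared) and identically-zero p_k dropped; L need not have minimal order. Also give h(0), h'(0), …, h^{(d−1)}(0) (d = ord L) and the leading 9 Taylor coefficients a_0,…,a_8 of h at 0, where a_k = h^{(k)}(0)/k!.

L = 2 - 3·Dx + Dx^2  (order 2).
h: a_k = 0, 1, 3/2, 7/6, 5/8, 31/120, 7/80, 127/5040, 17/2688, …
ICs: h(0) = 0, h′(0) = 1.

f: a_k = -1, -1, -1/2, -1/6, -1/24, -1/120, -1/720, -1/5040, -1/40320, …
g: a_k = 1, 2, 2, 4/3, 2/3, 4/15, 4/45, 8/315, 2/315, …
L₀ := lclm(L_f,L_g); ord L₀ ≤ 1+1.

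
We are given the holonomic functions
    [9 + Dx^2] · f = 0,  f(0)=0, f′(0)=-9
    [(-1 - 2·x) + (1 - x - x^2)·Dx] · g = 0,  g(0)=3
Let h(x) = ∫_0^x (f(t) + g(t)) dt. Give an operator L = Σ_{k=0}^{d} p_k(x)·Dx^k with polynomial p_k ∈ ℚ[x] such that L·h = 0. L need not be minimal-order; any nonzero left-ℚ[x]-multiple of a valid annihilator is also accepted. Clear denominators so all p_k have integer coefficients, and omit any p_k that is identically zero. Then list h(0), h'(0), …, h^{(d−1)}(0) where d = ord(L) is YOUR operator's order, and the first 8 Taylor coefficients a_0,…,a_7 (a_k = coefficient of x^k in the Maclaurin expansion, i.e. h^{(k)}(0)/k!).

f: a_k = 0, -9, 0, 27/2, 0, -243/40, 0, 729/560, …
g: a_k = 3, 3, 6, 9, 15, 24, 39, 63, …
f+g: L₀ = lclm(L_f,L_g), ord ≤ 2+1.
h=∫h₀ ⇒ L = L₀·Dx.
L = (-243 - 432·x + 81·x^2 - 216·x^3 - 405·x^4 - 162·x^5)·Dx + (117 - 225·x - 36·x^2 + 297·x^3 - 54·x^4 - 243·x^5 - 81·x^6)·Dx^2 + (-27 - 48·x + 9·x^2 - 24·x^3 - 45·x^4 - 18·x^5)·Dx^3 + (13 - 25·x - 4·x^2 + 33·x^3 - 6·x^4 - 27·x^5 - 9·x^6)·Dx^4  (order 4).
h: a_k = 0, 3, -3, 2, 45/8, 3, 239/80, 39/7, …
ICs: h(0) = 0, h′(0) = 3, h′′(0) = -6, h′′′(0) = 12.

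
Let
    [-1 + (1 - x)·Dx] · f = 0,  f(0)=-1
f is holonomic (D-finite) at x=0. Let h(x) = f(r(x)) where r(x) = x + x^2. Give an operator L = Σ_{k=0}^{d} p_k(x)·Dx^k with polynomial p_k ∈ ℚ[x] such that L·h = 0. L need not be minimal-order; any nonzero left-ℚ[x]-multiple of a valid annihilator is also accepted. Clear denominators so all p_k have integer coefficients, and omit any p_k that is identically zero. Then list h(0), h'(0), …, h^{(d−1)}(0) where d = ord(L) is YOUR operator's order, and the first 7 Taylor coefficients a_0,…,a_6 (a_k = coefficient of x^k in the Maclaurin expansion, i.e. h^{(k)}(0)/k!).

f: a_k = -1, -1, -1, -1, -1, -1, -1, …
Substitute x→r, Dx→(1/r')Dx; clear ⇒ L₀.
L = (1 + 2·x) + (-1 + x + x^2)·Dx  (order 1).
h: a_k = -1, -1, -2, -3, -5, -8, -13, …
ICs: h(0) = -1.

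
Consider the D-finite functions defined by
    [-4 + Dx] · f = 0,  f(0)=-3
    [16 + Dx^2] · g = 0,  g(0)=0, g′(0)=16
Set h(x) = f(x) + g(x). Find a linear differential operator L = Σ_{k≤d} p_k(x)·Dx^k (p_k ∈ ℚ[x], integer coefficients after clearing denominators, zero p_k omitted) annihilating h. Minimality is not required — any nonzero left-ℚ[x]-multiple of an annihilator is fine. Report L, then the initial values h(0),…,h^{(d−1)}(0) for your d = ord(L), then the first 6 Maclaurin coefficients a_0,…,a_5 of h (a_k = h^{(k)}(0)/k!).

L = -64 + 16·Dx - 4·Dx^2 + Dx^3  (order 3).
h: a_k = -3, 4, -24, -224/3, -32, 128/15, …
ICs: h(0) = -3, h′(0) = 4, h′′(0) = -48.

f: a_k = -3, -12, -24, -32, -32, -128/5, …
g: a_k = 0, 16, 0, -128/3, 0, 512/15, …
f+g: L₀ = lclm(L_f,L_g), ord ≤ 1+2.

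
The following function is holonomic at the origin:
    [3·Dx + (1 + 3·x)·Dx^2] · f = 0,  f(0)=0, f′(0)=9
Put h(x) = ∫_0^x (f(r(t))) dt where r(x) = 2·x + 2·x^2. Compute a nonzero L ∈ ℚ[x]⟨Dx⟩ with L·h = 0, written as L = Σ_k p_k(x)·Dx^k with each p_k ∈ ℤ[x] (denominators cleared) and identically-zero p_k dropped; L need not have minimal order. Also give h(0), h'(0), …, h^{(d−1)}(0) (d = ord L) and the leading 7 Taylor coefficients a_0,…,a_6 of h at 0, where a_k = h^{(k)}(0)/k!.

f: a_k = 0, 9, -27/2, 27, -243/4, 729/5, -729/2, …
Change of var in L_f (x↦r) gives L₀.
h=∫₀ˣh₀: take L = L₀·Dx.
L = (4 + 12·x + 12·x^2)·Dx^2 + (1 + 8·x + 18·x^2 + 12·x^3)·Dx^3  (order 3).
h: a_k = 0, 0, 9, -12, 27, -378/5, 1188/5, …
ICs: h(0) = 0, h′(0) = 0, h′′(0) = 18.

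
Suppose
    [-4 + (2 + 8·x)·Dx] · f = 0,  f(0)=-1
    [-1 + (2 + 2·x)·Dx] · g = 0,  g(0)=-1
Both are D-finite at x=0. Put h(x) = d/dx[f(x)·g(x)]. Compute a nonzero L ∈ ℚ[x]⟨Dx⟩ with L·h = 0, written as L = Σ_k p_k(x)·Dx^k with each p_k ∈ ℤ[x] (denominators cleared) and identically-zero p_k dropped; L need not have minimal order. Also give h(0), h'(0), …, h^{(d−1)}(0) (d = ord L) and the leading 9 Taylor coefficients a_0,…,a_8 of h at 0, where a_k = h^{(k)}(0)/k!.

L = -9 + (-10 - 66·x - 120·x^2 - 64·x^3)·Dx  (order 1).
h: a_k = 5/2, -9/4, 135/16, -981/32, 28575/256, -210087/512, 3120075/2048, -23369805/4096, 1410418575/65536, …
ICs: h(0) = 5/2.

f: a_k = -1, -2, 2, -4, 10, -28, 84, -264, 858, …
g: a_k = -1, -1/2, 1/8, -1/16, 5/128, -7/256, 21/1024, -33/2048, 429/32768, …
f·g: L₀ = L_f ⊗_s L_g, ord ≤ 1·1.
h₀' ⇒ L via d/dx closure of L₀.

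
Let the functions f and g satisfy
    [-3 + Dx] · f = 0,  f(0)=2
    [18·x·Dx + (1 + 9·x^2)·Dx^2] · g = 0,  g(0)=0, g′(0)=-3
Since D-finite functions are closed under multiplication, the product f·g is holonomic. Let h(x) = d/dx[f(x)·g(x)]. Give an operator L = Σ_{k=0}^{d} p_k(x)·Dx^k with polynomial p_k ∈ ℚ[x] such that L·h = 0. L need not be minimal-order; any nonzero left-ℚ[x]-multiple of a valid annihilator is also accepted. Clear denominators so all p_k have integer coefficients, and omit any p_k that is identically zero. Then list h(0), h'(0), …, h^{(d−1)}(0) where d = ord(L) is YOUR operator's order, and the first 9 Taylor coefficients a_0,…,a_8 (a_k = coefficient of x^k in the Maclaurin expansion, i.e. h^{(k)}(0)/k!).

f: a_k = 2, 6, 9, 9, 27/4, 81/20, 81/40, 243/280, 729/2240, …
g: a_k = 0, -3, 0, 9, 0, -243/5, 0, 2187/7, 0, …
h₀=f·g: eliminate ⇒ L₀, order ≤ 1·2.
Derive L from L₀ (diff closure).
L = (9 + 135·x - 243·x^2 + 243·x^3) + (-54·x + 108·x^2 - 162·x^3)·Dx + (-1 + 3·x - 9·x^2 + 27·x^3)·Dx^2  (order 2).
h: a_k = -6, -36, -27, 108, -729/4, -2673/2, 67797/40, 82377/7, -7551711/448, …
ICs: h(0) = -6, h′(0) = -36.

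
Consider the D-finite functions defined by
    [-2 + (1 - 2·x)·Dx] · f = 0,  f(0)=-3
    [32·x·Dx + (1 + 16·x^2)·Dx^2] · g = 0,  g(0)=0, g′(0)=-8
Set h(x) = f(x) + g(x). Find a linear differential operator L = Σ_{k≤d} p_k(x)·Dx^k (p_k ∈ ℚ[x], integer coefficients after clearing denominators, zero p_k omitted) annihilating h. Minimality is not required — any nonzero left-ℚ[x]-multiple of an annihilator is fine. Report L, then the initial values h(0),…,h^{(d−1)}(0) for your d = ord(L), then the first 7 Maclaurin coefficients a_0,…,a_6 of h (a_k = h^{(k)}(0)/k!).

f: a_k = -3, -6, -12, -24, -48, -96, -192, …
g: a_k = 0, -8, 0, 128/3, 0, -2048/5, 0, …
Weyl lclm of L_f,L_g ⇒ L₀ (ord ≤ 3).
L = (-32 + 256·x + 1536·x^2)·Dx + (14 - 32·x - 160·x^2 + 1536·x^3)·Dx^2 + (-1 - 6·x - 96·x^3 + 256·x^4)·Dx^3  (order 3).
h: a_k = -3, -14, -12, 56/3, -48, -2528/5, -192, …
ICs: h(0) = -3, h′(0) = -14, h′′(0) = -24.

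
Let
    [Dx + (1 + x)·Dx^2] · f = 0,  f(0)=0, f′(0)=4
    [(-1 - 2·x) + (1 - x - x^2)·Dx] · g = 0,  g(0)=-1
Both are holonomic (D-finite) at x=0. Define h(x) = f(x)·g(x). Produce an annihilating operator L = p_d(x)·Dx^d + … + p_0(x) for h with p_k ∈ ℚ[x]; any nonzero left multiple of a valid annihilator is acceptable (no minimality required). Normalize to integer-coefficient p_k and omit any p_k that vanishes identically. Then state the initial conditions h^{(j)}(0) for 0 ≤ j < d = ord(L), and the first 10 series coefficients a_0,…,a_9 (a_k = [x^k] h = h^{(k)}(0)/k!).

f: a_k = 0, 4, -2, 4/3, -1, 4/5, -2/3, 4/7, -1/2, 4/9, …
g: a_k = -1, -1, -2, -3, -5, -8, -13, -21, -34, -55, …
f·g: L₀ = L_f ⊗_s L_g, ord ≤ 2·1.
L = (3 + 4·x) + (1 + 7·x + 5·x^2)·Dx + (-1 + 2·x^2 + x^3)·Dx^2  (order 2).
h: a_k = 0, -4, -2, -22/3, -25/3, -247/15, -362/15, -1441/35, -13609/210, -13409/126, …
ICs: h(0) = 0, h′(0) = -4.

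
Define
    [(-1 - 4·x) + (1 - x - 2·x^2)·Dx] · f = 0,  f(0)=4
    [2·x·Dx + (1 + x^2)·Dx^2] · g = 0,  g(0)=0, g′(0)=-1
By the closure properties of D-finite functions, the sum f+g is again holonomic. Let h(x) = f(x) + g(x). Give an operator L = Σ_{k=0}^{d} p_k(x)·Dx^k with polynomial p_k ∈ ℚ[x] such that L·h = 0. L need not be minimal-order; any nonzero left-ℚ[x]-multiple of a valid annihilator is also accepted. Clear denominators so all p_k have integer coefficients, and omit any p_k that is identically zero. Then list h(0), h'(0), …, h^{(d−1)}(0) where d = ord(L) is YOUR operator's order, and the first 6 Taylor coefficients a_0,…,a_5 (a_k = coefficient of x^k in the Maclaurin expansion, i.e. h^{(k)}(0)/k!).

L = (-6 + 24·x + 162·x^2 + 240·x^3 + 384·x^4 + 48·x^6)·Dx + (16 + 74·x + 88·x^2 + 226·x^3 + 212·x^4 + 304·x^5 + 12·x^6 + 48·x^7)·Dx^2 + (-3 - 4·x - 8·x^2 + 28·x^3 + 27·x^4 + 36·x^5 + 40·x^6 + 4·x^7 + 8·x^8)·Dx^3  (order 3).
h: a_k = 4, 3, 12, 61/3, 44, 419/5, …
ICs: h(0) = 4, h′(0) = 3, h′′(0) = 24.

f: a_k = 4, 4, 12, 20, 44, 84, …
g: a_k = 0, -1, 0, 1/3, 0, -1/5, …
L₀ := lclm(L_f,L_g); ord L₀ ≤ 1+2.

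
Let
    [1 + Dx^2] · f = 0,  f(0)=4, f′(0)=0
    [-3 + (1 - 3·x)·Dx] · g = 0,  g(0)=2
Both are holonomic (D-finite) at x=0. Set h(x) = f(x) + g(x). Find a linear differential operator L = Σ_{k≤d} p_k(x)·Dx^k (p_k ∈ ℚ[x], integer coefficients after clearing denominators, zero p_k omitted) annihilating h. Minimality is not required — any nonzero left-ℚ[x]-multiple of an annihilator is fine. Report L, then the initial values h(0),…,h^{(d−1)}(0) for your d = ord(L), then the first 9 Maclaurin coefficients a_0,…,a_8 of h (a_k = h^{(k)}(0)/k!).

L = (-165 + 18·x - 27·x^2) + (19 - 63·x + 27·x^2 - 27·x^3)·Dx + (-165 + 18·x - 27·x^2)·Dx^2 + (19 - 63·x + 27·x^2 - 27·x^3)·Dx^3  (order 3).
h: a_k = 6, 6, 16, 54, 973/6, 486, 262439/180, 4374, 132269761/10080, …
ICs: h(0) = 6, h′(0) = 6, h′′(0) = 32.

f: a_k = 4, 0, -2, 0, 1/6, 0, -1/180, 0, 1/10080, …
g: a_k = 2, 6, 18, 54, 162, 486, 1458, 4374, 13122, …
f+g: L₀ = lclm(L_f,L_g), ord ≤ 2+1.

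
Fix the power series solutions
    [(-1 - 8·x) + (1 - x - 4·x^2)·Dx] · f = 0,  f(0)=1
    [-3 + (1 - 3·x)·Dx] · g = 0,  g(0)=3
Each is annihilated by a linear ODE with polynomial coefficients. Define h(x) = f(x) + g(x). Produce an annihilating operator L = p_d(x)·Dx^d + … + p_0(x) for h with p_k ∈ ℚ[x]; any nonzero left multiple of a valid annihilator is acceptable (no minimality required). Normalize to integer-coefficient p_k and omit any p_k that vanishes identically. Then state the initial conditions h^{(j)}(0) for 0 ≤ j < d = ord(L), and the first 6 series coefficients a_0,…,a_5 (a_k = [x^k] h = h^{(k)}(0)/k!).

L = (6 - 72·x + 144·x^2 - 144·x^3) + (4 - 84·x^2 + 252·x^3 - 288·x^4)·Dx + (-1 + 8·x - 21·x^2 + 8·x^3 + 54·x^4 - 72·x^5)·Dx^2  (order 2).
h: a_k = 4, 10, 32, 90, 272, 794, …
ICs: h(0) = 4, h′(0) = 10.

f: a_k = 1, 1, 5, 9, 29, 65, …
g: a_k = 3, 9, 27, 81, 243, 729, …
Sum ⇒ L₀ = lclm(L_f,L_g) in ℚ(x)⟨Dx⟩.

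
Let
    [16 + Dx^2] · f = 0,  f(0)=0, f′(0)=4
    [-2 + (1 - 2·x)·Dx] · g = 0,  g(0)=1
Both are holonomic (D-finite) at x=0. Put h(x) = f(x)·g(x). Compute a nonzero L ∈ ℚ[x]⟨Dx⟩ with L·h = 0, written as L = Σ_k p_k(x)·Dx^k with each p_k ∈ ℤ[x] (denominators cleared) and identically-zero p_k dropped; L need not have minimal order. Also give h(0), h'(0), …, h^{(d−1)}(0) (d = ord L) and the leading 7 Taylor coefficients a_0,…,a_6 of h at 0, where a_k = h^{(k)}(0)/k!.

f: a_k = 0, 4, 0, -32/3, 0, 128/15, 0, …
g: a_k = 1, 2, 4, 8, 16, 32, 64, …
h₀=f·g: eliminate ⇒ L₀, order ≤ 2·1.
L = (-16 + 32·x) + 4·Dx + (-1 + 2·x)·Dx^2  (order 2).
h: a_k = 0, 4, 8, 16/3, 32/3, 448/15, 896/15, …
ICs: h(0) = 0, h′(0) = 4.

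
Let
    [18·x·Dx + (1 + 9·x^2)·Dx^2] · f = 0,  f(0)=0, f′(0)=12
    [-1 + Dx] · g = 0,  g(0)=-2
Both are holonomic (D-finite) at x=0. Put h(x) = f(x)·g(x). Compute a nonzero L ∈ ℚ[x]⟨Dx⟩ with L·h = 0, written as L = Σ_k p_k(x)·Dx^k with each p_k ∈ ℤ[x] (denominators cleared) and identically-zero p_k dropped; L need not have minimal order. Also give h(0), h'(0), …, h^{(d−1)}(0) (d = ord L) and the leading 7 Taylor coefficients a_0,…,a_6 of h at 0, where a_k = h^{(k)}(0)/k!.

f: a_k = 0, 12, 0, -36, 0, 972/5, 0, …
g: a_k = -2, -2, -1, -1/3, -1/12, -1/60, -1/360, …
L₀ := L_f ⊗_s L_g (sym. prod.), ord ≤ 2.
L = (1 - 18·x + 9·x^2) + (-2 + 18·x - 18·x^2)·Dx + (1 + 9·x^2)·Dx^2  (order 2).
h: a_k = 0, -24, -24, 60, 68, -1769/5, -377, …
ICs: h(0) = 0, h′(0) = -24.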